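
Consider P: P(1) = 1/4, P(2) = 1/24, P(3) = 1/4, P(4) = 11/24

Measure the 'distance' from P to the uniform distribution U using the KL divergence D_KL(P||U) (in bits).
0.2931 bits

U(i) = 1/4 for all i

D_KL(P||U) = Σ P(x) log₂(P(x) / (1/4))
           = Σ P(x) log₂(P(x)) + log₂(4)
           = log₂(4) - H(P)

H(P) = -Σ P(x) log₂(P(x)):
  -P(1)·log₂(P(1)) = -(1/4)·log₂(1/4) = 0.50000
  -P(2)·log₂(P(2)) = -(1/24)·log₂(1/24) = 0.19104
  -P(3)·log₂(P(3)) = -(1/4)·log₂(1/4) = 0.50000
  -P(4)·log₂(P(4)) = -(11/24)·log₂(11/24) = 0.51587
H(P) = 0.50000 + 0.19104 + 0.50000 + 0.51587 = 1.70691 bits

log₂(4) = 2.00000 bits

D_KL(P||U) = 2.00000 - 1.70691 = 0.29309 ≈ 0.2931 bits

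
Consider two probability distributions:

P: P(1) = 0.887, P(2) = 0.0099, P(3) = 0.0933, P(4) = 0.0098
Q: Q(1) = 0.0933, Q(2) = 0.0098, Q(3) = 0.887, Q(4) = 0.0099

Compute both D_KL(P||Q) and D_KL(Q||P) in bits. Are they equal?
D_KL(P||Q) = 2.5787 bits, D_KL(Q||P) = 2.5787 bits. Yes, in this case they are equal (although KL divergence is not symmetric in general).

D_KL(P||Q) = Σ P(x) log₂(P(x)/Q(x))

Computing term by term:
  P(1)·log₂(P(1)/Q(1)) = 0.887·log₂(0.887/0.0933) = 2.88185
  P(2)·log₂(P(2)/Q(2)) = 0.0099·log₂(0.0099/0.0098) = 0.00015
  P(3)·log₂(P(3)/Q(3)) = 0.0933·log₂(0.0933/0.887) = -0.30313
  P(4)·log₂(P(4)/Q(4)) = 0.0098·log₂(0.0098/0.0099) = -0.00014

D_KL(P||Q) = 2.88185 + 0.00015 - 0.30313 - 0.00014 = 2.57873 ≈ 2.5787 bits

D_KL(Q||P) = Σ Q(x) log₂(Q(x)/P(x))

Computing term by term:
  Q(1)·log₂(Q(1)/P(1)) = 0.0933·log₂(0.0933/0.887) = -0.30313
  Q(2)·log₂(Q(2)/P(2)) = 0.0098·log₂(0.0098/0.0099) = -0.00014
  Q(3)·log₂(Q(3)/P(3)) = 0.887·log₂(0.887/0.0933) = 2.88185
  Q(4)·log₂(Q(4)/P(4)) = 0.0099·log₂(0.0099/0.0098) = 0.00015

D_KL(Q||P) = -0.30313 - 0.00014 + 2.88185 + 0.00015 = 2.57873 ≈ 2.5787 bits

These ARE equal here. Q is P with outcomes relabeled (Q(1) = P(3), Q(2) = P(4), Q(3) = P(1), Q(4) = P(2)) by a relabeling that is its own inverse, so the two sums contain exactly the same terms in a different order. This is a special case — KL divergence is not symmetric in general: D_KL(P||Q) ≠ D_KL(Q||P) for most P, Q.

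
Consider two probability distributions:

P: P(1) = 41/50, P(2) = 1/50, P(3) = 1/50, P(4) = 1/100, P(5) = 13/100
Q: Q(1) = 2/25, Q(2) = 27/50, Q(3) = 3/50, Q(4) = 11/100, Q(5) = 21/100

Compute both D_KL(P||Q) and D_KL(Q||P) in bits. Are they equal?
D_KL(P||Q) = 2.5019 bits, D_KL(Q||P) = 2.9200 bits. No, they are not equal.

D_KL(P||Q) = Σ P(x) log₂(P(x)/Q(x))

Computing term by term:
  P(1)·log₂(P(1)/Q(1)) = (41/50)·log₂((41/50)/(2/25)) = 2.75319
  P(2)·log₂(P(2)/Q(2)) = (1/50)·log₂((1/50)/(27/50)) = -0.09510
  P(3)·log₂(P(3)/Q(3)) = (1/50)·log₂((1/50)/(3/50)) = -0.03170
  P(4)·log₂(P(4)/Q(4)) = (1/100)·log₂((1/100)/(11/100)) = -0.03459
  P(5)·log₂(P(5)/Q(5)) = (13/100)·log₂((13/100)/(21/100)) = -0.08994

D_KL(P||Q) = 2.75319 - 0.09510 - 0.03170 - 0.03459 - 0.08994 = 2.50186 ≈ 2.5019 bits

D_KL(Q||P) = Σ Q(x) log₂(Q(x)/P(x))

Computing term by term:
  Q(1)·log₂(Q(1)/P(1)) = (2/25)·log₂((2/25)/(41/50)) = -0.26860
  Q(2)·log₂(Q(2)/P(2)) = (27/50)·log₂((27/50)/(1/50)) = 2.56764
  Q(3)·log₂(Q(3)/P(3)) = (3/50)·log₂((3/50)/(1/50)) = 0.09510
  Q(4)·log₂(Q(4)/P(4)) = (11/100)·log₂((11/100)/(1/100)) = 0.38054
  Q(5)·log₂(Q(5)/P(5)) = (21/100)·log₂((21/100)/(13/100)) = 0.14529

D_KL(Q||P) = -0.26860 + 2.56764 + 0.09510 + 0.38054 + 0.14529 = 2.91997 ≈ 2.9200 bits

These are NOT equal (difference: 0.4181 bits). KL divergence is asymmetric: D_KL(P||Q) ≠ D_KL(Q||P) in general.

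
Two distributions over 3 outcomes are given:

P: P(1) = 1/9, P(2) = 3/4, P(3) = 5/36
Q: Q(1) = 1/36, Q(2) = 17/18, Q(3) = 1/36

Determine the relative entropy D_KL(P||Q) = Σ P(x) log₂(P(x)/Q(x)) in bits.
0.2953 bits

D_KL(P||Q) = Σ P(x) log₂(P(x)/Q(x))

Computing term by term:
  P(1)·log₂(P(1)/Q(1)) = (1/9)·log₂((1/9)/(1/36)) = 0.22222
  P(2)·log₂(P(2)/Q(2)) = (3/4)·log₂((3/4)/(17/18)) = -0.24943
  P(3)·log₂(P(3)/Q(3)) = (5/36)·log₂((5/36)/(1/36)) = 0.32249

D_KL(P||Q) = 0.22222 - 0.24943 + 0.32249 = 0.29528 ≈ 0.2953 bits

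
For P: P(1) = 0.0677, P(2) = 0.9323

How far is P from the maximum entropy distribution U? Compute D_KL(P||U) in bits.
0.6427 bits

U(i) = 1/2 for all i

D_KL(P||U) = Σ P(x) log₂(P(x) / (1/2))
           = Σ P(x) log₂(P(x)) + log₂(2)
           = log₂(2) - H(P)

H(P) = -Σ P(x) log₂(P(x)):
  -P(1)·log₂(P(1)) = -(0.0677)·log₂(0.0677) = 0.26299
  -P(2)·log₂(P(2)) = -(0.9323)·log₂(0.9323) = 0.09429
H(P) = 0.26299 + 0.09429 = 0.35728 bits

log₂(2) = 1.00000 bits

D_KL(P||U) = 1.00000 - 0.35728 = 0.64272 ≈ 0.6427 bits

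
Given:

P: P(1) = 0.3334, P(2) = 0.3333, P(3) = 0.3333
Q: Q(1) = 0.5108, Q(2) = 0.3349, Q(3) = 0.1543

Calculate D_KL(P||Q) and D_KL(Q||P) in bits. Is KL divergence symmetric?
D_KL(P||Q) = 0.1628 bits, D_KL(Q||P) = 0.1453 bits. No, KL divergence is not symmetric.

D_KL(P||Q) = Σ P(x) log₂(P(x)/Q(x))

Computing term by term:
  P(1)·log₂(P(1)/Q(1)) = 0.3334·log₂(0.3334/0.5108) = -0.20521
  P(2)·log₂(P(2)/Q(2)) = 0.3333·log₂(0.3333/0.3349) = -0.00230
  P(3)·log₂(P(3)/Q(3)) = 0.3333·log₂(0.3333/0.1543) = 0.37032

D_KL(P||Q) = -0.20521 - 0.00230 + 0.37032 = 0.16281 ≈ 0.1628 bits

D_KL(Q||P) = Σ Q(x) log₂(Q(x)/P(x))

Computing term by term:
  Q(1)·log₂(Q(1)/P(1)) = 0.5108·log₂(0.5108/0.3334) = 0.31440
  Q(2)·log₂(Q(2)/P(2)) = 0.3349·log₂(0.3349/0.3333) = 0.00231
  Q(3)·log₂(Q(3)/P(3)) = 0.1543·log₂(0.1543/0.3333) = -0.17144

D_KL(Q||P) = 0.31440 + 0.00231 - 0.17144 = 0.14527 ≈ 0.1453 bits

These are NOT equal (difference: 0.0175 bits). KL divergence is asymmetric: D_KL(P||Q) ≠ D_KL(Q||P) in general.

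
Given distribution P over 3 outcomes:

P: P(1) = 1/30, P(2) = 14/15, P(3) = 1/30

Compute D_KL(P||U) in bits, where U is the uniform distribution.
1.1649 bits

U(i) = 1/3 for all i

D_KL(P||U) = Σ P(x) log₂(P(x) / (1/3))
           = Σ P(x) log₂(P(x)) + log₂(3)
           = log₂(3) - H(P)

H(P) = -Σ P(x) log₂(P(x)):
  -P(1)·log₂(P(1)) = -(1/30)·log₂(1/30) = 0.16356
  -P(2)·log₂(P(2)) = -(14/15)·log₂(14/15) = 0.09290
  -P(3)·log₂(P(3)) = -(1/30)·log₂(1/30) = 0.16356
H(P) = 0.16356 + 0.09290 + 0.16356 = 0.42002 bits

log₂(3) = 1.58496 bits

D_KL(P||U) = 1.58496 - 0.42002 = 1.16494 ≈ 1.1649 bits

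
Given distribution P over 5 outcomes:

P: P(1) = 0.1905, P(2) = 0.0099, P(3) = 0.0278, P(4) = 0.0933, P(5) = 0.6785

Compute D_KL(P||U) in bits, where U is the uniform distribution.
0.9577 bits

U(i) = 1/5 for all i

D_KL(P||U) = Σ P(x) log₂(P(x) / (1/5))
           = Σ P(x) log₂(P(x)) + log₂(5)
           = log₂(5) - H(P)

H(P) = -Σ P(x) log₂(P(x)):
  -P(1)·log₂(P(1)) = -(0.1905)·log₂(0.1905) = 0.45570
  -P(2)·log₂(P(2)) = -(0.0099)·log₂(0.0099) = 0.06592
  -P(3)·log₂(P(3)) = -(0.0278)·log₂(0.0278) = 0.14369
  -P(4)·log₂(P(4)) = -(0.0933)·log₂(0.0933) = 0.31927
  -P(5)·log₂(P(5)) = -(0.6785)·log₂(0.6785) = 0.37967
H(P) = 0.45570 + 0.06592 + 0.14369 + 0.31927 + 0.37967 = 1.36425 bits

log₂(5) = 2.32193 bits

D_KL(P||U) = 2.32193 - 1.36425 = 0.95768 ≈ 0.9577 bits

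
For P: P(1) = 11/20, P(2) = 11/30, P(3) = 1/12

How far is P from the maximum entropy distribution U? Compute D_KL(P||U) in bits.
0.2811 bits

U(i) = 1/3 for all i

D_KL(P||U) = Σ P(x) log₂(P(x) / (1/3))
           = Σ P(x) log₂(P(x)) + log₂(3)
           = log₂(3) - H(P)

H(P) = -Σ P(x) log₂(P(x)):
  -P(1)·log₂(P(1)) = -(11/20)·log₂(11/20) = 0.47437
  -P(2)·log₂(P(2)) = -(11/30)·log₂(11/30) = 0.53073
  -P(3)·log₂(P(3)) = -(1/12)·log₂(1/12) = 0.29875
H(P) = 0.47437 + 0.53073 + 0.29875 = 1.30385 bits

log₂(3) = 1.58496 bits

D_KL(P||U) = 1.58496 - 1.30385 = 0.28111 ≈ 0.2811 bits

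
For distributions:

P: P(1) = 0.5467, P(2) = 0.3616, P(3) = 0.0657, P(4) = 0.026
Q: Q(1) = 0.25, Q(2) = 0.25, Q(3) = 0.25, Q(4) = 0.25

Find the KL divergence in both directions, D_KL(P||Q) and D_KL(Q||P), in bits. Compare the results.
D_KL(P||Q) = 0.5981 bits, D_KL(Q||P) = 0.8830 bits. D_KL(Q||P) is larger than D_KL(P||Q) by 0.2849 bits; the two directions differ.

D_KL(P||Q) = Σ P(x) log₂(P(x)/Q(x))

Computing term by term:
  P(1)·log₂(P(1)/Q(1)) = 0.5467·log₂(0.5467/0.25) = 0.61713
  P(2)·log₂(P(2)/Q(2)) = 0.3616·log₂(0.3616/0.25) = 0.19254
  P(3)·log₂(P(3)/Q(3)) = 0.0657·log₂(0.0657/0.25) = -0.12667
  P(4)·log₂(P(4)/Q(4)) = 0.026·log₂(0.026/0.25) = -0.08490

D_KL(P||Q) = 0.61713 + 0.19254 - 0.12667 - 0.08490 = 0.59810 ≈ 0.5981 bits

D_KL(Q||P) = Σ Q(x) log₂(Q(x)/P(x))

Computing term by term:
  Q(1)·log₂(Q(1)/P(1)) = 0.25·log₂(0.25/0.5467) = -0.28221
  Q(2)·log₂(Q(2)/P(2)) = 0.25·log₂(0.25/0.3616) = -0.13312
  Q(3)·log₂(Q(3)/P(3)) = 0.25·log₂(0.25/0.0657) = 0.48199
  Q(4)·log₂(Q(4)/P(4)) = 0.25·log₂(0.25/0.026) = 0.81634

D_KL(Q||P) = -0.28221 - 0.13312 + 0.48199 + 0.81634 = 0.88300 ≈ 0.8830 bits

These are NOT equal (difference: 0.2849 bits). KL divergence is asymmetric: D_KL(P||Q) ≠ D_KL(Q||P) in general.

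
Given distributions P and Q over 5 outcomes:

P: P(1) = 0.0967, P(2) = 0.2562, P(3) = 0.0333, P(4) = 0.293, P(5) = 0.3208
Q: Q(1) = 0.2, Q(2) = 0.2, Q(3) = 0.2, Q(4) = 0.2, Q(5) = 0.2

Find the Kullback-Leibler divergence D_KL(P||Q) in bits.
0.2841 bits

D_KL(P||Q) = Σ P(x) log₂(P(x)/Q(x))

Computing term by term:
  P(1)·log₂(P(1)/Q(1)) = 0.0967·log₂(0.0967/0.2) = -0.10138
  P(2)·log₂(P(2)/Q(2)) = 0.2562·log₂(0.2562/0.2) = 0.09153
  P(3)·log₂(P(3)/Q(3)) = 0.0333·log₂(0.0333/0.2) = -0.08613
  P(4)·log₂(P(4)/Q(4)) = 0.293·log₂(0.293/0.2) = 0.16141
  P(5)·log₂(P(5)/Q(5)) = 0.3208·log₂(0.3208/0.2) = 0.21868

D_KL(P||Q) = -0.10138 + 0.09153 - 0.08613 + 0.16141 + 0.21868 = 0.28411 ≈ 0.2841 bits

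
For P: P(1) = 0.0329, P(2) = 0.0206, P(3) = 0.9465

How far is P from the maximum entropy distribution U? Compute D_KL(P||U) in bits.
1.2324 bits

U(i) = 1/3 for all i

D_KL(P||U) = Σ P(x) log₂(P(x) / (1/3))
           = Σ P(x) log₂(P(x)) + log₂(3)
           = log₂(3) - H(P)

H(P) = -Σ P(x) log₂(P(x)):
  -P(1)·log₂(P(1)) = -(0.0329)·log₂(0.0329) = 0.16206
  -P(2)·log₂(P(2)) = -(0.0206)·log₂(0.0206) = 0.11538
  -P(3)·log₂(P(3)) = -(0.9465)·log₂(0.9465) = 0.07508
H(P) = 0.16206 + 0.11538 + 0.07508 = 0.35252 bits

log₂(3) = 1.58496 bits

D_KL(P||U) = 1.58496 - 0.35252 = 1.23244 ≈ 1.2324 bits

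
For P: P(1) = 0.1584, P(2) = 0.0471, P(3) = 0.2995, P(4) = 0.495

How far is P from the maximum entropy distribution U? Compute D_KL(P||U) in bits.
0.3482 bits

U(i) = 1/4 for all i

D_KL(P||U) = Σ P(x) log₂(P(x) / (1/4))
           = Σ P(x) log₂(P(x)) + log₂(4)
           = log₂(4) - H(P)

H(P) = -Σ P(x) log₂(P(x)):
  -P(1)·log₂(P(1)) = -(0.1584)·log₂(0.1584) = 0.42108
  -P(2)·log₂(P(2)) = -(0.0471)·log₂(0.0471) = 0.20762
  -P(3)·log₂(P(3)) = -(0.2995)·log₂(0.2995) = 0.52094
  -P(4)·log₂(P(4)) = -(0.495)·log₂(0.495) = 0.50218
H(P) = 0.42108 + 0.20762 + 0.52094 + 0.50218 = 1.65182 bits

log₂(4) = 2.00000 bits

D_KL(P||U) = 2.00000 - 1.65182 = 0.34818 ≈ 0.3482 bits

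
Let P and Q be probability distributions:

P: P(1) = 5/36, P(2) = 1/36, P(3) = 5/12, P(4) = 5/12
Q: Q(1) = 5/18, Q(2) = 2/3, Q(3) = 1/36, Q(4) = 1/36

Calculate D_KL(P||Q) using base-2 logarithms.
2.9895 bits

D_KL(P||Q) = Σ P(x) log₂(P(x)/Q(x))

Computing term by term:
  P(1)·log₂(P(1)/Q(1)) = (5/36)·log₂((5/36)/(5/18)) = -0.13889
  P(2)·log₂(P(2)/Q(2)) = (1/36)·log₂((1/36)/(2/3)) = -0.12736
  P(3)·log₂(P(3)/Q(3)) = (5/12)·log₂((5/12)/(1/36)) = 1.62787
  P(4)·log₂(P(4)/Q(4)) = (5/12)·log₂((5/12)/(1/36)) = 1.62787

D_KL(P||Q) = -0.13889 - 0.12736 + 1.62787 + 1.62787 = 2.98949 ≈ 2.9895 bits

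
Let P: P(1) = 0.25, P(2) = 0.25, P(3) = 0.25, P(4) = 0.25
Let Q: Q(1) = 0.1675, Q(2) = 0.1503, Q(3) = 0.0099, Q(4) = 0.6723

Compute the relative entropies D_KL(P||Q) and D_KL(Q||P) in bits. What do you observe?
D_KL(P||Q) = 1.1358 bits, D_KL(Q||P) = 0.7063 bits. The two directions give different values (D_KL(P||Q) exceeds D_KL(Q||P) by 0.4295 bits): KL divergence is asymmetric.

D_KL(P||Q) = Σ P(x) log₂(P(x)/Q(x))

Computing term by term:
  P(1)·log₂(P(1)/Q(1)) = 0.25·log₂(0.25/0.1675) = 0.14444
  P(2)·log₂(P(2)/Q(2)) = 0.25·log₂(0.25/0.1503) = 0.18352
  P(3)·log₂(P(3)/Q(3)) = 0.25·log₂(0.25/0.0099) = 1.16459
  P(4)·log₂(P(4)/Q(4)) = 0.25·log₂(0.25/0.6723) = -0.35679

D_KL(P||Q) = 0.14444 + 0.18352 + 1.16459 - 0.35679 = 1.13576 ≈ 1.1358 bits

D_KL(Q||P) = Σ Q(x) log₂(Q(x)/P(x))

Computing term by term:
  Q(1)·log₂(Q(1)/P(1)) = 0.1675·log₂(0.1675/0.25) = -0.09678
  Q(2)·log₂(Q(2)/P(2)) = 0.1503·log₂(0.1503/0.25) = -0.11033
  Q(3)·log₂(Q(3)/P(3)) = 0.0099·log₂(0.0099/0.25) = -0.04612
  Q(4)·log₂(Q(4)/P(4)) = 0.6723·log₂(0.6723/0.25) = 0.95949

D_KL(Q||P) = -0.09678 - 0.11033 - 0.04612 + 0.95949 = 0.70626 ≈ 0.7063 bits

These are NOT equal (difference: 0.4295 bits). KL divergence is asymmetric: D_KL(P||Q) ≠ D_KL(Q||P) in general.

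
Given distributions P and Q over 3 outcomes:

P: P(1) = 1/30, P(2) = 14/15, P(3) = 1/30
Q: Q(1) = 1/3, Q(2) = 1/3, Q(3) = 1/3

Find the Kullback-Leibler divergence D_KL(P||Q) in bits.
1.1649 bits

D_KL(P||Q) = Σ P(x) log₂(P(x)/Q(x))

Computing term by term:
  P(1)·log₂(P(1)/Q(1)) = (1/30)·log₂((1/30)/(1/3)) = -0.11073
  P(2)·log₂(P(2)/Q(2)) = (14/15)·log₂((14/15)/(1/3)) = 1.38640
  P(3)·log₂(P(3)/Q(3)) = (1/30)·log₂((1/30)/(1/3)) = -0.11073

D_KL(P||Q) = -0.11073 + 1.38640 - 0.11073 = 1.16494 ≈ 1.1649 bits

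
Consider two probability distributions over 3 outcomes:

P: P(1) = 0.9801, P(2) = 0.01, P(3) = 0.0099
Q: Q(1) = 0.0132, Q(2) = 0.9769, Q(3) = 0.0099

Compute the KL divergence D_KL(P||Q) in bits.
6.0246 bits

D_KL(P||Q) = Σ P(x) log₂(P(x)/Q(x))

Computing term by term:
  P(1)·log₂(P(1)/Q(1)) = 0.9801·log₂(0.9801/0.0132) = 6.09065
  P(2)·log₂(P(2)/Q(2)) = 0.01·log₂(0.01/0.9769) = -0.06610
  P(3)·log₂(P(3)/Q(3)) = 0.0099·log₂(0.0099/0.0099) = 0.00000

D_KL(P||Q) = 6.09065 - 0.06610 + 0.00000 = 6.02455 ≈ 6.0246 bits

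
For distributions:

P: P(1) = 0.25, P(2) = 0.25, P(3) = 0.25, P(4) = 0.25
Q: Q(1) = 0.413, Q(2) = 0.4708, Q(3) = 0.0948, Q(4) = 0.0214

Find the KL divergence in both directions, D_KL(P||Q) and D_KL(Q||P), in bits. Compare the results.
D_KL(P||Q) = 0.8270 bits, D_KL(Q||P) = 0.5205 bits. D_KL(P||Q) is larger than D_KL(Q||P) by 0.3065 bits; the two directions differ.

D_KL(P||Q) = Σ P(x) log₂(P(x)/Q(x))

Computing term by term:
  P(1)·log₂(P(1)/Q(1)) = 0.25·log₂(0.25/0.413) = -0.18105
  P(2)·log₂(P(2)/Q(2)) = 0.25·log₂(0.25/0.4708) = -0.22830
  P(3)·log₂(P(3)/Q(3)) = 0.25·log₂(0.25/0.0948) = 0.34974
  P(4)·log₂(P(4)/Q(4)) = 0.25·log₂(0.25/0.0214) = 0.88656

D_KL(P||Q) = -0.18105 - 0.22830 + 0.34974 + 0.88656 = 0.82695 ≈ 0.8270 bits

D_KL(Q||P) = Σ Q(x) log₂(Q(x)/P(x))

Computing term by term:
  Q(1)·log₂(Q(1)/P(1)) = 0.413·log₂(0.413/0.25) = 0.29910
  Q(2)·log₂(Q(2)/P(2)) = 0.4708·log₂(0.4708/0.25) = 0.42993
  Q(3)·log₂(Q(3)/P(3)) = 0.0948·log₂(0.0948/0.25) = -0.13262
  Q(4)·log₂(Q(4)/P(4)) = 0.0214·log₂(0.0214/0.25) = -0.07589

D_KL(Q||P) = 0.29910 + 0.42993 - 0.13262 - 0.07589 = 0.52052 ≈ 0.5205 bits

These are NOT equal (difference: 0.3065 bits). KL divergence is asymmetric: D_KL(P||Q) ≠ D_KL(Q||P) in general.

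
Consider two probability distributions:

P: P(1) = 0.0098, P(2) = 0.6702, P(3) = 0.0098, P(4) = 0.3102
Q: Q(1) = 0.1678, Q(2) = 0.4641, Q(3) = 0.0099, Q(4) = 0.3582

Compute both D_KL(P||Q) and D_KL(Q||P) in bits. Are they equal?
D_KL(P||Q) = 0.2506 bits, D_KL(Q||P) = 0.5161 bits. No, they are not equal.

D_KL(P||Q) = Σ P(x) log₂(P(x)/Q(x))

Computing term by term:
  P(1)·log₂(P(1)/Q(1)) = 0.0098·log₂(0.0098/0.1678) = -0.04016
  P(2)·log₂(P(2)/Q(2)) = 0.6702·log₂(0.6702/0.4641) = 0.35531
  P(3)·log₂(P(3)/Q(3)) = 0.0098·log₂(0.0098/0.0099) = -0.00014
  P(4)·log₂(P(4)/Q(4)) = 0.3102·log₂(0.3102/0.3582) = -0.06439

D_KL(P||Q) = -0.04016 + 0.35531 - 0.00014 - 0.06439 = 0.25062 ≈ 0.2506 bits

D_KL(Q||P) = Σ Q(x) log₂(Q(x)/P(x))

Computing term by term:
  Q(1)·log₂(Q(1)/P(1)) = 0.1678·log₂(0.1678/0.0098) = 0.68761
  Q(2)·log₂(Q(2)/P(2)) = 0.4641·log₂(0.4641/0.6702) = -0.24605
  Q(3)·log₂(Q(3)/P(3)) = 0.0099·log₂(0.0099/0.0098) = 0.00015
  Q(4)·log₂(Q(4)/P(4)) = 0.3582·log₂(0.3582/0.3102) = 0.07435

D_KL(Q||P) = 0.68761 - 0.24605 + 0.00015 + 0.07435 = 0.51606 ≈ 0.5161 bits

These are NOT equal (difference: 0.2655 bits). KL divergence is asymmetric: D_KL(P||Q) ≠ D_KL(Q||P) in general.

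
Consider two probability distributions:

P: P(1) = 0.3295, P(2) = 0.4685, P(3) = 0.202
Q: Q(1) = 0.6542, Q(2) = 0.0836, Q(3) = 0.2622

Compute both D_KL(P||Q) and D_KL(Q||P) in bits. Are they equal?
D_KL(P||Q) = 0.7629 bits, D_KL(Q||P) = 0.5381 bits. No, they are not equal.

D_KL(P||Q) = Σ P(x) log₂(P(x)/Q(x))

Computing term by term:
  P(1)·log₂(P(1)/Q(1)) = 0.3295·log₂(0.3295/0.6542) = -0.32602
  P(2)·log₂(P(2)/Q(2)) = 0.4685·log₂(0.4685/0.0836) = 1.16491
  P(3)·log₂(P(3)/Q(3)) = 0.202·log₂(0.202/0.2622) = -0.07602

D_KL(P||Q) = -0.32602 + 1.16491 - 0.07602 = 0.76287 ≈ 0.7629 bits

D_KL(Q||P) = Σ Q(x) log₂(Q(x)/P(x))

Computing term by term:
  Q(1)·log₂(Q(1)/P(1)) = 0.6542·log₂(0.6542/0.3295) = 0.64730
  Q(2)·log₂(Q(2)/P(2)) = 0.0836·log₂(0.0836/0.4685) = -0.20787
  Q(3)·log₂(Q(3)/P(3)) = 0.2622·log₂(0.2622/0.202) = 0.09867

D_KL(Q||P) = 0.64730 - 0.20787 + 0.09867 = 0.53810 ≈ 0.5381 bits

These are NOT equal (difference: 0.2248 bits). KL divergence is asymmetric: D_KL(P||Q) ≠ D_KL(Q||P) in general.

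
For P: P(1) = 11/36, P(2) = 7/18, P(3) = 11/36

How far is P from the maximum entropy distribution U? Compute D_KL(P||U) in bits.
0.0098 bits

U(i) = 1/3 for all i

D_KL(P||U) = Σ P(x) log₂(P(x) / (1/3))
           = Σ P(x) log₂(P(x)) + log₂(3)
           = log₂(3) - H(P)

H(P) = -Σ P(x) log₂(P(x)):
  -P(1)·log₂(P(1)) = -(11/36)·log₂(11/36) = 0.52265
  -P(2)·log₂(P(2)) = -(7/18)·log₂(7/18) = 0.52989
  -P(3)·log₂(P(3)) = -(11/36)·log₂(11/36) = 0.52265
H(P) = 0.52265 + 0.52989 + 0.52265 = 1.57519 bits

log₂(3) = 1.58496 bits

D_KL(P||U) = 1.58496 - 1.57519 = 0.00977 ≈ 0.0098 bits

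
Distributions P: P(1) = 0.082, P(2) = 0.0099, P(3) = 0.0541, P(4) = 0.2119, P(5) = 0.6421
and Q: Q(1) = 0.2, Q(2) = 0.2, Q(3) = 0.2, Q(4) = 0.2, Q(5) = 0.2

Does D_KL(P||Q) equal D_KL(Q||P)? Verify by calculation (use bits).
D_KL(P||Q) = 0.8477 bits, D_KL(Q||P) = 1.1486 bits. No — D_KL(P||Q) ≠ D_KL(Q||P) for this pair.

D_KL(P||Q) = Σ P(x) log₂(P(x)/Q(x))

Computing term by term:
  P(1)·log₂(P(1)/Q(1)) = 0.082·log₂(0.082/0.2) = -0.10548
  P(2)·log₂(P(2)/Q(2)) = 0.0099·log₂(0.0099/0.2) = -0.04293
  P(3)·log₂(P(3)/Q(3)) = 0.0541·log₂(0.0541/0.2) = -0.10205
  P(4)·log₂(P(4)/Q(4)) = 0.2119·log₂(0.2119/0.2) = 0.01767
  P(5)·log₂(P(5)/Q(5)) = 0.6421·log₂(0.6421/0.2) = 1.08052

D_KL(P||Q) = -0.10548 - 0.04293 - 0.10205 + 0.01767 + 1.08052 = 0.84773 ≈ 0.8477 bits

D_KL(Q||P) = Σ Q(x) log₂(Q(x)/P(x))

Computing term by term:
  Q(1)·log₂(Q(1)/P(1)) = 0.2·log₂(0.2/0.082) = 0.25726
  Q(2)·log₂(Q(2)/P(2)) = 0.2·log₂(0.2/0.0099) = 0.86729
  Q(3)·log₂(Q(3)/P(3)) = 0.2·log₂(0.2/0.0541) = 0.37726
  Q(4)·log₂(Q(4)/P(4)) = 0.2·log₂(0.2/0.2119) = -0.01668
  Q(5)·log₂(Q(5)/P(5)) = 0.2·log₂(0.2/0.6421) = -0.33656

D_KL(Q||P) = 0.25726 + 0.86729 + 0.37726 - 0.01668 - 0.33656 = 1.14857 ≈ 1.1486 bits

These are NOT equal (difference: 0.3009 bits). KL divergence is asymmetric: D_KL(P||Q) ≠ D_KL(Q||P) in general.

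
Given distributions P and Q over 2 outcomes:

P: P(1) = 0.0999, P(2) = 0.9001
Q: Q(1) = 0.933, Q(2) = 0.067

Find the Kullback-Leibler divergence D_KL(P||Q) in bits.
3.0514 bits

D_KL(P||Q) = Σ P(x) log₂(P(x)/Q(x))

Computing term by term:
  P(1)·log₂(P(1)/Q(1)) = 0.0999·log₂(0.0999/0.933) = -0.32201
  P(2)·log₂(P(2)/Q(2)) = 0.9001·log₂(0.9001/0.067) = 3.37344

D_KL(P||Q) = -0.32201 + 3.37344 = 3.05143 ≈ 3.0514 bits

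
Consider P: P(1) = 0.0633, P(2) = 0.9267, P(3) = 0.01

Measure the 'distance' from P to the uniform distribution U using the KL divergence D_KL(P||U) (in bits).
1.1647 bits

U(i) = 1/3 for all i

D_KL(P||U) = Σ P(x) log₂(P(x) / (1/3))
           = Σ P(x) log₂(P(x)) + log₂(3)
           = log₂(3) - H(P)

H(P) = -Σ P(x) log₂(P(x)):
  -P(1)·log₂(P(1)) = -(0.0633)·log₂(0.0633) = 0.25204
  -P(2)·log₂(P(2)) = -(0.9267)·log₂(0.9267) = 0.10178
  -P(3)·log₂(P(3)) = -(0.01)·log₂(0.01) = 0.06644
H(P) = 0.25204 + 0.10178 + 0.06644 = 0.42026 bits

log₂(3) = 1.58496 bits

D_KL(P||U) = 1.58496 - 0.42026 = 1.16470 ≈ 1.1647 bits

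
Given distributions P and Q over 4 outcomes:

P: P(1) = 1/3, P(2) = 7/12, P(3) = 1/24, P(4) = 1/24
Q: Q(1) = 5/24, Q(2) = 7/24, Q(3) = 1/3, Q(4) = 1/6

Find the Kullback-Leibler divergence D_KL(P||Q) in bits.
0.6010 bits

D_KL(P||Q) = Σ P(x) log₂(P(x)/Q(x))

Computing term by term:
  P(1)·log₂(P(1)/Q(1)) = (1/3)·log₂((1/3)/(5/24)) = 0.22602
  P(2)·log₂(P(2)/Q(2)) = (7/12)·log₂((7/12)/(7/24)) = 0.58333
  P(3)·log₂(P(3)/Q(3)) = (1/24)·log₂((1/24)/(1/3)) = -0.12500
  P(4)·log₂(P(4)/Q(4)) = (1/24)·log₂((1/24)/(1/6)) = -0.08333

D_KL(P||Q) = 0.22602 + 0.58333 - 0.12500 - 0.08333 = 0.60102 ≈ 0.6010 bits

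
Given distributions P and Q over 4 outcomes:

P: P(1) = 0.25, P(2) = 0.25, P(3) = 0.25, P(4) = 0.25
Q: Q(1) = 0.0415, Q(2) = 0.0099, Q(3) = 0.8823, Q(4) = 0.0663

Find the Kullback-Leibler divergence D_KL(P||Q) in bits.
1.8362 bits

D_KL(P||Q) = Σ P(x) log₂(P(x)/Q(x))

Computing term by term:
  P(1)·log₂(P(1)/Q(1)) = 0.25·log₂(0.25/0.0415) = 0.64769
  P(2)·log₂(P(2)/Q(2)) = 0.25·log₂(0.25/0.0099) = 1.16459
  P(3)·log₂(P(3)/Q(3)) = 0.25·log₂(0.25/0.8823) = -0.45484
  P(4)·log₂(P(4)/Q(4)) = 0.25·log₂(0.25/0.0663) = 0.47871

D_KL(P||Q) = 0.64769 + 1.16459 - 0.45484 + 0.47871 = 1.83615 ≈ 1.8362 bits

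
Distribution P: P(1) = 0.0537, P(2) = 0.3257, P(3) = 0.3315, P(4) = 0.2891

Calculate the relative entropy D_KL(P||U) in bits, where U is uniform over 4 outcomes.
0.2007 bits

U(i) = 1/4 for all i

D_KL(P||U) = Σ P(x) log₂(P(x) / (1/4))
           = Σ P(x) log₂(P(x)) + log₂(4)
           = log₂(4) - H(P)

H(P) = -Σ P(x) log₂(P(x)):
  -P(1)·log₂(P(1)) = -(0.0537)·log₂(0.0537) = 0.22656
  -P(2)·log₂(P(2)) = -(0.3257)·log₂(0.3257) = 0.52711
  -P(3)·log₂(P(3)) = -(0.3315)·log₂(0.3315) = 0.52805
  -P(4)·log₂(P(4)) = -(0.2891)·log₂(0.2891) = 0.51759
H(P) = 0.22656 + 0.52711 + 0.52805 + 0.51759 = 1.79931 bits

log₂(4) = 2.00000 bits

D_KL(P||U) = 2.00000 - 1.79931 = 0.20069 ≈ 0.2007 bits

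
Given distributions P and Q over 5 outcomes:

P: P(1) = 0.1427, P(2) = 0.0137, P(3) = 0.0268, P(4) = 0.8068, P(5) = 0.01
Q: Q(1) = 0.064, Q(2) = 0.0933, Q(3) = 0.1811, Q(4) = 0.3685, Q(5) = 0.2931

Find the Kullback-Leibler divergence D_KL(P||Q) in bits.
0.9167 bits

D_KL(P||Q) = Σ P(x) log₂(P(x)/Q(x))

Computing term by term:
  P(1)·log₂(P(1)/Q(1)) = 0.1427·log₂(0.1427/0.064) = 0.16508
  P(2)·log₂(P(2)/Q(2)) = 0.0137·log₂(0.0137/0.0933) = -0.03792
  P(3)·log₂(P(3)/Q(3)) = 0.0268·log₂(0.0268/0.1811) = -0.07387
  P(4)·log₂(P(4)/Q(4)) = 0.8068·log₂(0.8068/0.3685) = 0.91212
  P(5)·log₂(P(5)/Q(5)) = 0.01·log₂(0.01/0.2931) = -0.04873

D_KL(P||Q) = 0.16508 - 0.03792 - 0.07387 + 0.91212 - 0.04873 = 0.91668 ≈ 0.9167 bits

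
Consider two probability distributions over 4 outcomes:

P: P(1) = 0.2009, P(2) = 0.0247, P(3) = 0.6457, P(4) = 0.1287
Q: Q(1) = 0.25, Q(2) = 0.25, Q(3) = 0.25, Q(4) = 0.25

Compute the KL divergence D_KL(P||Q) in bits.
0.6148 bits

D_KL(P||Q) = Σ P(x) log₂(P(x)/Q(x))

Computing term by term:
  P(1)·log₂(P(1)/Q(1)) = 0.2009·log₂(0.2009/0.25) = -0.06337
  P(2)·log₂(P(2)/Q(2)) = 0.0247·log₂(0.0247/0.25) = -0.08248
  P(3)·log₂(P(3)/Q(3)) = 0.6457·log₂(0.6457/0.25) = 0.88392
  P(4)·log₂(P(4)/Q(4)) = 0.1287·log₂(0.1287/0.25) = -0.12328

D_KL(P||Q) = -0.06337 - 0.08248 + 0.88392 - 0.12328 = 0.61479 ≈ 0.6148 bits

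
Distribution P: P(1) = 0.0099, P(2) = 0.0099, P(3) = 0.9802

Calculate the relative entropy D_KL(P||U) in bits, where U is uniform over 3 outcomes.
1.4248 bits

U(i) = 1/3 for all i

D_KL(P||U) = Σ P(x) log₂(P(x) / (1/3))
           = Σ P(x) log₂(P(x)) + log₂(3)
           = log₂(3) - H(P)

H(P) = -Σ P(x) log₂(P(x)):
  -P(1)·log₂(P(1)) = -(0.0099)·log₂(0.0099) = 0.06592
  -P(2)·log₂(P(2)) = -(0.0099)·log₂(0.0099) = 0.06592
  -P(3)·log₂(P(3)) = -(0.9802)·log₂(0.9802) = 0.02828
H(P) = 0.06592 + 0.06592 + 0.02828 = 0.16012 bits

log₂(3) = 1.58496 bits

D_KL(P||U) = 1.58496 - 0.16012 = 1.42484 ≈ 1.4248 bits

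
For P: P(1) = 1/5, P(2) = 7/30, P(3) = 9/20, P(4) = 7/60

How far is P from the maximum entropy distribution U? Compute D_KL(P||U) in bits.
0.1657 bits

U(i) = 1/4 for all i

D_KL(P||U) = Σ P(x) log₂(P(x) / (1/4))
           = Σ P(x) log₂(P(x)) + log₂(4)
           = log₂(4) - H(P)

H(P) = -Σ P(x) log₂(P(x)):
  -P(1)·log₂(P(1)) = -(1/5)·log₂(1/5) = 0.46439
  -P(2)·log₂(P(2)) = -(7/30)·log₂(7/30) = 0.48989
  -P(3)·log₂(P(3)) = -(9/20)·log₂(9/20) = 0.51840
  -P(4)·log₂(P(4)) = -(7/60)·log₂(7/60) = 0.36161
H(P) = 0.46439 + 0.48989 + 0.51840 + 0.36161 = 1.83429 bits

log₂(4) = 2.00000 bits

D_KL(P||U) = 2.00000 - 1.83429 = 0.16571 ≈ 0.1657 bits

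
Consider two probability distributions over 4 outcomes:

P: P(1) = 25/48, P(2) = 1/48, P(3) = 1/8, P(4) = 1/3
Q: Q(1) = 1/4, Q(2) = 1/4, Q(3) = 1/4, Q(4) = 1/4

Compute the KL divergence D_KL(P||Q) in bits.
0.4902 bits

D_KL(P||Q) = Σ P(x) log₂(P(x)/Q(x))

Computing term by term:
  P(1)·log₂(P(1)/Q(1)) = (25/48)·log₂((25/48)/(1/4)) = 0.55151
  P(2)·log₂(P(2)/Q(2)) = (1/48)·log₂((1/48)/(1/4)) = -0.07469
  P(3)·log₂(P(3)/Q(3)) = (1/8)·log₂((1/8)/(1/4)) = -0.12500
  P(4)·log₂(P(4)/Q(4)) = (1/3)·log₂((1/3)/(1/4)) = 0.13835

D_KL(P||Q) = 0.55151 - 0.07469 - 0.12500 + 0.13835 = 0.49017 ≈ 0.4902 bits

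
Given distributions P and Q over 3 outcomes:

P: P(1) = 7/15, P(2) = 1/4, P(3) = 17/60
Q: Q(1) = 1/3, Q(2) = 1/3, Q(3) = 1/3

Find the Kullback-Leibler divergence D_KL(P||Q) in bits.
0.0563 bits

D_KL(P||Q) = Σ P(x) log₂(P(x)/Q(x))

Computing term by term:
  P(1)·log₂(P(1)/Q(1)) = (7/15)·log₂((7/15)/(1/3)) = 0.22653
  P(2)·log₂(P(2)/Q(2)) = (1/4)·log₂((1/4)/(1/3)) = -0.10376
  P(3)·log₂(P(3)/Q(3)) = (17/60)·log₂((17/60)/(1/3)) = -0.06643

D_KL(P||Q) = 0.22653 - 0.10376 - 0.06643 = 0.05634 ≈ 0.0563 bits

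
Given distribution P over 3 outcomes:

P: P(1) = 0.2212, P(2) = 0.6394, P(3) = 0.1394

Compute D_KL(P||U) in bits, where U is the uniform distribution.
0.2947 bits

U(i) = 1/3 for all i

D_KL(P||U) = Σ P(x) log₂(P(x) / (1/3))
           = Σ P(x) log₂(P(x)) + log₂(3)
           = log₂(3) - H(P)

H(P) = -Σ P(x) log₂(P(x)):
  -P(1)·log₂(P(1)) = -(0.2212)·log₂(0.2212) = 0.48146
  -P(2)·log₂(P(2)) = -(0.6394)·log₂(0.6394) = 0.41255
  -P(3)·log₂(P(3)) = -(0.1394)·log₂(0.1394) = 0.39627
H(P) = 0.48146 + 0.41255 + 0.39627 = 1.29028 bits

log₂(3) = 1.58496 bits

D_KL(P||U) = 1.58496 - 1.29028 = 0.29468 ≈ 0.2947 bits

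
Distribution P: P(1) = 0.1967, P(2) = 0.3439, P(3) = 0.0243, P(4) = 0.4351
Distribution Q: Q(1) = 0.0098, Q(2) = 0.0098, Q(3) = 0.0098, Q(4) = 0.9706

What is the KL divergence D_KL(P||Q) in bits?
2.1446 bits

D_KL(P||Q) = Σ P(x) log₂(P(x)/Q(x))

Computing term by term:
  P(1)·log₂(P(1)/Q(1)) = 0.1967·log₂(0.1967/0.0098) = 0.85113
  P(2)·log₂(P(2)/Q(2)) = 0.3439·log₂(0.3439/0.0098) = 1.76526
  P(3)·log₂(P(3)/Q(3)) = 0.0243·log₂(0.0243/0.0098) = 0.03184
  P(4)·log₂(P(4)/Q(4)) = 0.4351·log₂(0.4351/0.9706) = -0.50364

D_KL(P||Q) = 0.85113 + 1.76526 + 0.03184 - 0.50364 = 2.14459 ≈ 2.1446 bits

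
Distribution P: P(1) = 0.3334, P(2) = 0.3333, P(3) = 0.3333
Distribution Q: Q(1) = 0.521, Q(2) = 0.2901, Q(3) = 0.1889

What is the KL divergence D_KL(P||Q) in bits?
0.1251 bits

D_KL(P||Q) = Σ P(x) log₂(P(x)/Q(x))

Computing term by term:
  P(1)·log₂(P(1)/Q(1)) = 0.3334·log₂(0.3334/0.521) = -0.21472
  P(2)·log₂(P(2)/Q(2)) = 0.3333·log₂(0.3333/0.2901) = 0.06675
  P(3)·log₂(P(3)/Q(3)) = 0.3333·log₂(0.3333/0.1889) = 0.27304

D_KL(P||Q) = -0.21472 + 0.06675 + 0.27304 = 0.12507 ≈ 0.1251 bits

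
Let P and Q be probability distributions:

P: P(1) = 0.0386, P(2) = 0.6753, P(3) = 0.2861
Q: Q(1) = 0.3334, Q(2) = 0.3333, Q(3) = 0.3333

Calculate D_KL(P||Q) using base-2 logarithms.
0.5048 bits

D_KL(P||Q) = Σ P(x) log₂(P(x)/Q(x))

Computing term by term:
  P(1)·log₂(P(1)/Q(1)) = 0.0386·log₂(0.0386/0.3334) = -0.12007
  P(2)·log₂(P(2)/Q(2)) = 0.6753·log₂(0.6753/0.3333) = 0.68793
  P(3)·log₂(P(3)/Q(3)) = 0.2861·log₂(0.2861/0.3333) = -0.06303

D_KL(P||Q) = -0.12007 + 0.68793 - 0.06303 = 0.50483 ≈ 0.5048 bits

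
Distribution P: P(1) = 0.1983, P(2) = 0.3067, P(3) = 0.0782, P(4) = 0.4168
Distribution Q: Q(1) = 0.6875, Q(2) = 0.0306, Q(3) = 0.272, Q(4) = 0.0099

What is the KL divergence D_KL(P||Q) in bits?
2.7725 bits

D_KL(P||Q) = Σ P(x) log₂(P(x)/Q(x))

Computing term by term:
  P(1)·log₂(P(1)/Q(1)) = 0.1983·log₂(0.1983/0.6875) = -0.35569
  P(2)·log₂(P(2)/Q(2)) = 0.3067·log₂(0.3067/0.0306) = 1.01985
  P(3)·log₂(P(3)/Q(3)) = 0.0782·log₂(0.0782/0.272) = -0.14063
  P(4)·log₂(P(4)/Q(4)) = 0.4168·log₂(0.4168/0.0099) = 2.24896

D_KL(P||Q) = -0.35569 + 1.01985 - 0.14063 + 2.24896 = 2.77249 ≈ 2.7725 bits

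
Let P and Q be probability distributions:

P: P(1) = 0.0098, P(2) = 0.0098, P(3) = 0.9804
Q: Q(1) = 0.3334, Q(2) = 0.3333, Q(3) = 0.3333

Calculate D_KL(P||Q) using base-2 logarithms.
1.4263 bits

D_KL(P||Q) = Σ P(x) log₂(P(x)/Q(x))

Computing term by term:
  P(1)·log₂(P(1)/Q(1)) = 0.0098·log₂(0.0098/0.3334) = -0.04987
  P(2)·log₂(P(2)/Q(2)) = 0.0098·log₂(0.0098/0.3333) = -0.04986
  P(3)·log₂(P(3)/Q(3)) = 0.9804·log₂(0.9804/0.3333) = 1.52604

D_KL(P||Q) = -0.04987 - 0.04986 + 1.52604 = 1.42631 ≈ 1.4263 bits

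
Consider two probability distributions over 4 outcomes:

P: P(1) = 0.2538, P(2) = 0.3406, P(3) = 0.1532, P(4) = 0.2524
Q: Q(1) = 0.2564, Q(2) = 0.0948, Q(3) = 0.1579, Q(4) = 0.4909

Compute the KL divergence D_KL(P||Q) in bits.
0.3758 bits

D_KL(P||Q) = Σ P(x) log₂(P(x)/Q(x))

Computing term by term:
  P(1)·log₂(P(1)/Q(1)) = 0.2538·log₂(0.2538/0.2564) = -0.00373
  P(2)·log₂(P(2)/Q(2)) = 0.3406·log₂(0.3406/0.0948) = 0.62845
  P(3)·log₂(P(3)/Q(3)) = 0.1532·log₂(0.1532/0.1579) = -0.00668
  P(4)·log₂(P(4)/Q(4)) = 0.2524·log₂(0.2524/0.4909) = -0.24223

D_KL(P||Q) = -0.00373 + 0.62845 - 0.00668 - 0.24223 = 0.37581 ≈ 0.3758 bits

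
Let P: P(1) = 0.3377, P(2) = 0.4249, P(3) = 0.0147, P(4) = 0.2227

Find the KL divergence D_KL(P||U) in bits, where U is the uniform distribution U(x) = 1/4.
0.3744 bits

U(i) = 1/4 for all i

D_KL(P||U) = Σ P(x) log₂(P(x) / (1/4))
           = Σ P(x) log₂(P(x)) + log₂(4)
           = log₂(4) - H(P)

H(P) = -Σ P(x) log₂(P(x)):
  -P(1)·log₂(P(1)) = -(0.3377)·log₂(0.3377) = 0.52890
  -P(2)·log₂(P(2)) = -(0.4249)·log₂(0.4249) = 0.52467
  -P(3)·log₂(P(3)) = -(0.0147)·log₂(0.0147) = 0.08949
  -P(4)·log₂(P(4)) = -(0.2227)·log₂(0.2227) = 0.48255
H(P) = 0.52890 + 0.52467 + 0.08949 + 0.48255 = 1.62561 bits

log₂(4) = 2.00000 bits

D_KL(P||U) = 2.00000 - 1.62561 = 0.37439 ≈ 0.3744 bits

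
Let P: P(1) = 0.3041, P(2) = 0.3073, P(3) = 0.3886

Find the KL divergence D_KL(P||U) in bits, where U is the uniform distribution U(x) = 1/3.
0.0097 bits

U(i) = 1/3 for all i

D_KL(P||U) = Σ P(x) log₂(P(x) / (1/3))
           = Σ P(x) log₂(P(x)) + log₂(3)
           = log₂(3) - H(P)

H(P) = -Σ P(x) log₂(P(x)):
  -P(1)·log₂(P(1)) = -(0.3041)·log₂(0.3041) = 0.52226
  -P(2)·log₂(P(2)) = -(0.3073)·log₂(0.3073) = 0.52311
  -P(3)·log₂(P(3)) = -(0.3886)·log₂(0.3886) = 0.52991
H(P) = 0.52226 + 0.52311 + 0.52991 = 1.57528 bits

log₂(3) = 1.58496 bits

D_KL(P||U) = 1.58496 - 1.57528 = 0.00968 ≈ 0.0097 bits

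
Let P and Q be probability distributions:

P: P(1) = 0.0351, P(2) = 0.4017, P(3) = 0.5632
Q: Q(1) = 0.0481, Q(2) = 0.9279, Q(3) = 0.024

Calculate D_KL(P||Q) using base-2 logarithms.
2.0628 bits

D_KL(P||Q) = Σ P(x) log₂(P(x)/Q(x))

Computing term by term:
  P(1)·log₂(P(1)/Q(1)) = 0.0351·log₂(0.0351/0.0481) = -0.01596
  P(2)·log₂(P(2)/Q(2)) = 0.4017·log₂(0.4017/0.9279) = -0.48519
  P(3)·log₂(P(3)/Q(3)) = 0.5632·log₂(0.5632/0.024) = 2.56399

D_KL(P||Q) = -0.01596 - 0.48519 + 2.56399 = 2.06284 ≈ 2.0628 bits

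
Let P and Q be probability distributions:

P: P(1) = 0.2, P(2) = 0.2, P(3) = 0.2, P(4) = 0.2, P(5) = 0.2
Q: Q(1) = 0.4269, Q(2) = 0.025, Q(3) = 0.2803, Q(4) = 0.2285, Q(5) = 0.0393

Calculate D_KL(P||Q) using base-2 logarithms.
0.7149 bits

D_KL(P||Q) = Σ P(x) log₂(P(x)/Q(x))

Computing term by term:
  P(1)·log₂(P(1)/Q(1)) = 0.2·log₂(0.2/0.4269) = -0.21878
  P(2)·log₂(P(2)/Q(2)) = 0.2·log₂(0.2/0.025) = 0.60000
  P(3)·log₂(P(3)/Q(3)) = 0.2·log₂(0.2/0.2803) = -0.09739
  P(4)·log₂(P(4)/Q(4)) = 0.2·log₂(0.2/0.2285) = -0.03844
  P(5)·log₂(P(5)/Q(5)) = 0.2·log₂(0.2/0.0393) = 0.46948

D_KL(P||Q) = -0.21878 + 0.60000 - 0.09739 - 0.03844 + 0.46948 = 0.71487 ≈ 0.7149 bits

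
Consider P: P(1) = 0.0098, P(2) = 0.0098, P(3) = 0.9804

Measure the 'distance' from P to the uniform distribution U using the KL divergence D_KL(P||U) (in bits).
1.4262 bits

U(i) = 1/3 for all i

D_KL(P||U) = Σ P(x) log₂(P(x) / (1/3))
           = Σ P(x) log₂(P(x)) + log₂(3)
           = log₂(3) - H(P)

H(P) = -Σ P(x) log₂(P(x)):
  -P(1)·log₂(P(1)) = -(0.0098)·log₂(0.0098) = 0.06540
  -P(2)·log₂(P(2)) = -(0.0098)·log₂(0.0098) = 0.06540
  -P(3)·log₂(P(3)) = -(0.9804)·log₂(0.9804) = 0.02800
H(P) = 0.06540 + 0.06540 + 0.02800 = 0.15880 bits

log₂(3) = 1.58496 bits

D_KL(P||U) = 1.58496 - 0.15880 = 1.42616 ≈ 1.4262 bits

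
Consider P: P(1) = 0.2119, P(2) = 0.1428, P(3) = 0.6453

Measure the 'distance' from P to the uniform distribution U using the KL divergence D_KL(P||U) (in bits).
0.3018 bits

U(i) = 1/3 for all i

D_KL(P||U) = Σ P(x) log₂(P(x) / (1/3))
           = Σ P(x) log₂(P(x)) + log₂(3)
           = log₂(3) - H(P)

H(P) = -Σ P(x) log₂(P(x)):
  -P(1)·log₂(P(1)) = -(0.2119)·log₂(0.2119) = 0.47435
  -P(2)·log₂(P(2)) = -(0.1428)·log₂(0.1428) = 0.40097
  -P(3)·log₂(P(3)) = -(0.6453)·log₂(0.6453) = 0.40780
H(P) = 0.47435 + 0.40097 + 0.40780 = 1.28312 bits

log₂(3) = 1.58496 bits

D_KL(P||U) = 1.58496 - 1.28312 = 0.30184 ≈ 0.3018 bits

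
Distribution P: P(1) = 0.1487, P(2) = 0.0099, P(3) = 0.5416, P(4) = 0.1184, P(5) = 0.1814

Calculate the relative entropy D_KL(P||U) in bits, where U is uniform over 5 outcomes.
0.5568 bits

U(i) = 1/5 for all i

D_KL(P||U) = Σ P(x) log₂(P(x) / (1/5))
           = Σ P(x) log₂(P(x)) + log₂(5)
           = log₂(5) - H(P)

H(P) = -Σ P(x) log₂(P(x)):
  -P(1)·log₂(P(1)) = -(0.1487)·log₂(0.1487) = 0.40885
  -P(2)·log₂(P(2)) = -(0.0099)·log₂(0.0099) = 0.06592
  -P(3)·log₂(P(3)) = -(0.5416)·log₂(0.5416) = 0.47915
  -P(4)·log₂(P(4)) = -(0.1184)·log₂(0.1184) = 0.36447
  -P(5)·log₂(P(5)) = -(0.1814)·log₂(0.1814) = 0.44674
H(P) = 0.40885 + 0.06592 + 0.47915 + 0.36447 + 0.44674 = 1.76513 bits

log₂(5) = 2.32193 bits

D_KL(P||U) = 2.32193 - 1.76513 = 0.55680 ≈ 0.5568 bits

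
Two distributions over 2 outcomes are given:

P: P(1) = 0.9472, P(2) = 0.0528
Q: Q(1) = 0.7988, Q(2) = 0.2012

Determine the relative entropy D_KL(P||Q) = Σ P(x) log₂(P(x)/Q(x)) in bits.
0.1309 bits

D_KL(P||Q) = Σ P(x) log₂(P(x)/Q(x))

Computing term by term:
  P(1)·log₂(P(1)/Q(1)) = 0.9472·log₂(0.9472/0.7988) = 0.23285
  P(2)·log₂(P(2)/Q(2)) = 0.0528·log₂(0.0528/0.2012) = -0.10191

D_KL(P||Q) = 0.23285 - 0.10191 = 0.13094 ≈ 0.1309 bits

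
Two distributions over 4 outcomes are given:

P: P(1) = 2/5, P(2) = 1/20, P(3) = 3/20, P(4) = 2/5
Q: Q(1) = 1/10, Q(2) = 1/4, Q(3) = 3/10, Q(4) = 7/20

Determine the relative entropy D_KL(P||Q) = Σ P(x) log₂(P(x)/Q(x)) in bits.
0.6110 bits

D_KL(P||Q) = Σ P(x) log₂(P(x)/Q(x))

Computing term by term:
  P(1)·log₂(P(1)/Q(1)) = (2/5)·log₂((2/5)/(1/10)) = 0.80000
  P(2)·log₂(P(2)/Q(2)) = (1/20)·log₂((1/20)/(1/4)) = -0.11610
  P(3)·log₂(P(3)/Q(3)) = (3/20)·log₂((3/20)/(3/10)) = -0.15000
  P(4)·log₂(P(4)/Q(4)) = (2/5)·log₂((2/5)/(7/20)) = 0.07706

D_KL(P||Q) = 0.80000 - 0.11610 - 0.15000 + 0.07706 = 0.61096 ≈ 0.6110 bits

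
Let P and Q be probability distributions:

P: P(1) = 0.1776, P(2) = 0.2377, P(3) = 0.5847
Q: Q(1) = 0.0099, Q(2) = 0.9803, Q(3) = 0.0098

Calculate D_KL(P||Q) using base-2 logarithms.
3.7028 bits

D_KL(P||Q) = Σ P(x) log₂(P(x)/Q(x))

Computing term by term:
  P(1)·log₂(P(1)/Q(1)) = 0.1776·log₂(0.1776/0.0099) = 0.73971
  P(2)·log₂(P(2)/Q(2)) = 0.2377·log₂(0.2377/0.9803) = -0.48588
  P(3)·log₂(P(3)/Q(3)) = 0.5847·log₂(0.5847/0.0098) = 3.44901

D_KL(P||Q) = 0.73971 - 0.48588 + 3.44901 = 3.70284 ≈ 3.7028 bits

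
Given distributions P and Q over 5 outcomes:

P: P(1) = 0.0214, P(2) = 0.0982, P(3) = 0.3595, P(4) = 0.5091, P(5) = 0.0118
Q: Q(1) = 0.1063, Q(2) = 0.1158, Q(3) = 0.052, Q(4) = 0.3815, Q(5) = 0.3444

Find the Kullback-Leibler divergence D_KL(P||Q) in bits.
1.0844 bits

D_KL(P||Q) = Σ P(x) log₂(P(x)/Q(x))

Computing term by term:
  P(1)·log₂(P(1)/Q(1)) = 0.0214·log₂(0.0214/0.1063) = -0.04949
  P(2)·log₂(P(2)/Q(2)) = 0.0982·log₂(0.0982/0.1158) = -0.02336
  P(3)·log₂(P(3)/Q(3)) = 0.3595·log₂(0.3595/0.052) = 1.00279
  P(4)·log₂(P(4)/Q(4)) = 0.5091·log₂(0.5091/0.3815) = 0.21192
  P(5)·log₂(P(5)/Q(5)) = 0.0118·log₂(0.0118/0.3444) = -0.05743

D_KL(P||Q) = -0.04949 - 0.02336 + 1.00279 + 0.21192 - 0.05743 = 1.08443 ≈ 1.0844 bits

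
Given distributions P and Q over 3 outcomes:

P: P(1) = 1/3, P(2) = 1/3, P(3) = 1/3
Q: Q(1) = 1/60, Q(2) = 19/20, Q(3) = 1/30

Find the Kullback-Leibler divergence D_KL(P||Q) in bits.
2.0443 bits

D_KL(P||Q) = Σ P(x) log₂(P(x)/Q(x))

Computing term by term:
  P(1)·log₂(P(1)/Q(1)) = (1/3)·log₂((1/3)/(1/60)) = 1.44064
  P(2)·log₂(P(2)/Q(2)) = (1/3)·log₂((1/3)/(19/20)) = -0.50365
  P(3)·log₂(P(3)/Q(3)) = (1/3)·log₂((1/3)/(1/30)) = 1.10731

D_KL(P||Q) = 1.44064 - 0.50365 + 1.10731 = 2.04430 ≈ 2.0443 bits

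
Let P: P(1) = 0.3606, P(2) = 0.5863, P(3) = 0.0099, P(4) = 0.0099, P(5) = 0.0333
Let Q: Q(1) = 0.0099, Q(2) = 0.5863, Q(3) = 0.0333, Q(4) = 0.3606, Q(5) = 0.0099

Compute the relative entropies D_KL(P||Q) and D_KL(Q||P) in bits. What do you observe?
D_KL(P||Q) = 1.8600 bits, D_KL(Q||P) = 1.8600 bits. The two directions give the same value here, because Q is a self-inverse relabeling of P; in general KL divergence is asymmetric.

D_KL(P||Q) = Σ P(x) log₂(P(x)/Q(x))

Computing term by term:
  P(1)·log₂(P(1)/Q(1)) = 0.3606·log₂(0.3606/0.0099) = 1.87037
  P(2)·log₂(P(2)/Q(2)) = 0.5863·log₂(0.5863/0.5863) = 0.00000
  P(3)·log₂(P(3)/Q(3)) = 0.0099·log₂(0.0099/0.0333) = -0.01733
  P(4)·log₂(P(4)/Q(4)) = 0.0099·log₂(0.0099/0.3606) = -0.05135
  P(5)·log₂(P(5)/Q(5)) = 0.0333·log₂(0.0333/0.0099) = 0.05828

D_KL(P||Q) = 1.87037 + 0.00000 - 0.01733 - 0.05135 + 0.05828 = 1.85997 ≈ 1.8600 bits

D_KL(Q||P) = Σ Q(x) log₂(Q(x)/P(x))

Computing term by term:
  Q(1)·log₂(Q(1)/P(1)) = 0.0099·log₂(0.0099/0.3606) = -0.05135
  Q(2)·log₂(Q(2)/P(2)) = 0.5863·log₂(0.5863/0.5863) = 0.00000
  Q(3)·log₂(Q(3)/P(3)) = 0.0333·log₂(0.0333/0.0099) = 0.05828
  Q(4)·log₂(Q(4)/P(4)) = 0.3606·log₂(0.3606/0.0099) = 1.87037
  Q(5)·log₂(Q(5)/P(5)) = 0.0099·log₂(0.0099/0.0333) = -0.01733

D_KL(Q||P) = -0.05135 + 0.00000 + 0.05828 + 1.87037 - 0.01733 = 1.85997 ≈ 1.8600 bits

These ARE equal here. Q is P with outcomes relabeled (Q(1) = P(4), Q(3) = P(5), Q(4) = P(1), Q(5) = P(3)) by a relabeling that is its own inverse, so the two sums contain exactly the same terms in a different order. This is a special case — KL divergence is not symmetric in general: D_KL(P||Q) ≠ D_KL(Q||P) for most P, Q.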